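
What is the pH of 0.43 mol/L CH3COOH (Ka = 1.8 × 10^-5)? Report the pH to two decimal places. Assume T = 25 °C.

CH3COOH ⇌ CH3COO- + H+
Ka = [H+]²/(0.43 − [H+]) = 1.8 × 10^-5
Assume [H+] ≪ 0.43: [H+] ≈ √(1.8 × 10^-5 × 0.43) = 2.78 × 10^-3 M
pH = −log(2.78 × 10^-3) = 2.56

pH = 2.56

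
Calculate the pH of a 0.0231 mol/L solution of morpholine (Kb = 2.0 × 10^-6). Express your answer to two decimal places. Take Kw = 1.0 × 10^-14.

C4H8ONH + H2O ⇌ C4H8ONH2+ + OH-
Kb = [OH-]²/(0.0231 − [OH-]) = 2.0 × 10^-6
Since Kb ≪ C₀, [OH-] ≈ √(Kb·C₀) = 2.15 × 10^-4 M.
pOH = 3.67, so pH = 14.00 − pOH = 10.33

pH = 10.33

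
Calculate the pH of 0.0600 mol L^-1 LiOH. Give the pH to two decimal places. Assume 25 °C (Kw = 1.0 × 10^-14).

pH = 12.78

LiOH is a strong base; [OH-] = 0.06 M.
pOH = -log(0.06) = 1.22
pH = 14.00 - 1.22 = 12.78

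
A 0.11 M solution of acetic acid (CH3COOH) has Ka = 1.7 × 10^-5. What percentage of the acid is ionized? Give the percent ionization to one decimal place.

CH3COOH ⇌ CH3COO- + H+; let x = [H+] at equilibrium.
x ≈ √(Ka·C₀) = √(1.7 × 10^-5 × 0.11) = 1.37 × 10^-3 M
% ionization = x/C₀ × 100% = 1.37 × 10^-3/0.11 × 100% = 1.2%

1.2%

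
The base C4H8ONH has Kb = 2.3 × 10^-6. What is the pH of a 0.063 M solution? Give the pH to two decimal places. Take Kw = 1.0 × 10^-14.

pH = 10.58

C4H8ONH + H2O ⇌ C4H8ONH2+ + OH-
From the ICE table, Kb = [OH-]²/(0.063 − [OH-]) = 2.3 × 10^-6.
Since Kb ≪ C₀, [OH-] ≈ √(Kb·C₀) = 3.81 × 10^-4 M.
Check: 0.6% ionized — well under 5%, approximation valid.
pOH = 3.42, so pH = 14.00 − pOH = 10.58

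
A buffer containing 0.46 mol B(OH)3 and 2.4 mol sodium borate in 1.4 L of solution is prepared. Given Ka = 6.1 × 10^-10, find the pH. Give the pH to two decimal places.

pH = 9.93

pKa = −log(6.1 × 10^-10) = 9.215
Henderson–Hasselbalch: pH = pKa + log([B(OH)4-]/[B(OH)3]) = 9.215 + log(2.4/0.46)
pH = 9.215 + (+0.717) = 9.93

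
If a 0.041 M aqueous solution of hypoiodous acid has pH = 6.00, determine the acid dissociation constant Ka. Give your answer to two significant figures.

Ka = 2.4 × 10^-11

[H+] = 10^(-6.00) = 1.00 × 10^-6 M
At equilibrium [HA] = 0.041 − 1.00 × 10^-6 = 4.10 × 10^-2 M
Ka = [H+][A-]/[HA] = (1.00 × 10^-6)² / 4.10 × 10^-2 = 2.4 × 10^-11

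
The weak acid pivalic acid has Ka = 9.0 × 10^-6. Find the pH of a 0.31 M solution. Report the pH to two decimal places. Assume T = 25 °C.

(CH3)3CCOOH ⇌ (CH3)3CCOO- + H+
From the ICE table, Ka = x²/(0.31 − x) = 9.0 × 10^-6.
Since Ka ≪ C₀, x ≈ √(Ka·C₀) = 1.67 × 10^-3 M.
pH = −log[H+] = −log(1.67 × 10^-3) = 2.78

pH = 2.78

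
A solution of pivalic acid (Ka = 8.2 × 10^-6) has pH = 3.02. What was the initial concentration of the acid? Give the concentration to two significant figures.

[H+] = 10^(-3.02) = 9.55 × 10^-4 M = x
Ka = x²/(C₀ − x) ⇒ C₀ = x + x²/Ka
C₀ = 9.55 × 10^-4 + (9.55 × 10^-4)²/(8.2 × 10^-6) = 1.12 × 10^-1 M

C₀ = 1.1 × 10^-1 M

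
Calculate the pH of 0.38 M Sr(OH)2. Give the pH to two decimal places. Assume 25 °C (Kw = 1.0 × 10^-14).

pH = 13.88

Sr(OH)2 is a strong base (each formula unit releases 2 OH-); [OH-] = 0.76 M.
pOH = -log(0.76) = 0.12
pH = 14.00 - 0.12 = 13.88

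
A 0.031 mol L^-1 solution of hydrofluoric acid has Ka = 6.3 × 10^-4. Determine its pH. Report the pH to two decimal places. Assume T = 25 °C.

pH = 2.39

HF ⇌ F- + H+
From the ICE table, Ka = [H+]²/(0.031 − [H+]) = 6.3 × 10^-4.
[H+] is not negligible relative to C₀; solve [H+]² + 0.00063·[H+] − 1.95e-05 = 0.
[H+] = (−Ka + √(Ka² + 4·Ka·C₀))/2 = 4.12 × 10^-3 M
pH = −log(4.12 × 10^-3) = 2.39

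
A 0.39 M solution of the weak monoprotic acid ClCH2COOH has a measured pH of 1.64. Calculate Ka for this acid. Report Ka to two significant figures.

[H+] = 10^(-1.64) = 2.29 × 10^-2 M
At equilibrium [HA] = 0.39 − 2.29 × 10^-2 = 3.67 × 10^-1 M
Ka = [H+][A-]/[HA] = (2.29 × 10^-2)² / 3.67 × 10^-1 = 1.4 × 10^-3

Ka = 1.4 × 10^-3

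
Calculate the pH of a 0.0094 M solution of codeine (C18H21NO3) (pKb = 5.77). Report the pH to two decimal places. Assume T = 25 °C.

pH = 10.10

C18H21NO3 + H2O ⇌ C18H22NO3+ + OH-
Kb = 10^(−5.77) = 1.70 × 10^-6
Let x = [OH-] at equilibrium. Kb = x²/(0.0094 − x).
Neglecting x in the denominator: x = √(1.70 × 10^-6 × 0.0094) = 1.26 × 10^-4 M
Check: 1.3% ionized — well under 5%, approximation valid.
pOH = 3.90, so pH = 14.00 − pOH = 10.10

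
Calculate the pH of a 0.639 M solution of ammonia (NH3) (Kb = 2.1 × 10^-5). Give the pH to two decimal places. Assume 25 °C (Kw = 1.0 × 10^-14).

NH3 + H2O ⇌ NH4+ + OH-
From the ICE table, Kb = [OH-]²/(0.639 − [OH-]) = 2.1 × 10^-5.
Since Kb ≪ C₀, [OH-] ≈ √(Kb·C₀) = 3.66 × 10^-3 M.
Check: 0.57% ionized — well under 5%, approximation valid.
pOH = −log(3.66 × 10^-3) = 2.44; pH = 14.00 − 2.44 = 11.56

pH = 11.56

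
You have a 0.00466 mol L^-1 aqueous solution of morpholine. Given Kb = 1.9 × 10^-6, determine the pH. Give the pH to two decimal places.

pH = 9.97

C4H8ONH + H2O ⇌ C4H8ONH2+ + OH-
Kb = [OH-]²/(0.00466 − [OH-]) = 1.9 × 10^-6
Since Kb ≪ C₀, [OH-] ≈ √(Kb·C₀) = 9.41 × 10^-5 M.
Check: 2% ionized — well under 5%, approximation valid.
pOH = −log(9.41 × 10^-5) = 4.03; pH = 14.00 − 4.03 = 9.97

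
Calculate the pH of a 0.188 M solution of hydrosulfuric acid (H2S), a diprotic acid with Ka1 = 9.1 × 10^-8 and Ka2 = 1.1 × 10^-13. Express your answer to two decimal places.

Since Ka1 ≫ Ka2, the first ionization dominates [H+].
Ka1 = x²/(0.188 − x) = 9.1 × 10^-8
x ≈ √(9.1 × 10^-8 × 0.188) = 1.31 × 10^-4 M
pH = −log(1.31 × 10^-4) = 3.88

pH = 3.88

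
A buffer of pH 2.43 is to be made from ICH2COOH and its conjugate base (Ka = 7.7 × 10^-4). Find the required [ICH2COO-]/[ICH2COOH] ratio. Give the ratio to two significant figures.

ratio = 0.21

pKa = -log(7.7 × 10^-4) = 3.114
pH = pKa + log(r) ⇒ log(r) = 2.43 − 3.114 = -0.684
r = [ICH2COO-]/[ICH2COOH] = 10^(-0.684) = 0.207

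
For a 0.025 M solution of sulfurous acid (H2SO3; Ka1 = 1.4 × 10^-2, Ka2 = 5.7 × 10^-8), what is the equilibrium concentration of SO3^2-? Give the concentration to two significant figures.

5.7 × 10^-8 M

First ionization gives [H+] ≈ [HSO3-] = 1.30 × 10^-2 M.
Second step: Ka2 = [H+][SO3^2-]/[HSO3-] ≈ [SO3^2-] (since [H+] ≈ [HSO3-]).
So [SO3^2-] ≈ Ka2.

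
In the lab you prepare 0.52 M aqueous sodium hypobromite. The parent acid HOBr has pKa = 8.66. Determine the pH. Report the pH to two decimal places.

OBr- is the conjugate base of the weak acid HOBr.
Ka = 10^(−8.66) = 2.19 × 10^-9
Kb = Kw/Ka = 1.0×10^-14 / 2.19 × 10^-9 = 4.57 × 10^-6
From the ICE table, Kb = x²/(0.52 − x) = 4.57 × 10^-6.
Assume x ≪ 0.52: x ≈ √(4.57 × 10^-6 × 0.52) = 1.54 × 10^-3 M
pOH = −log(1.54 × 10^-3) = 2.81; pH = 14.00 − 2.81 = 11.19

pH = 11.19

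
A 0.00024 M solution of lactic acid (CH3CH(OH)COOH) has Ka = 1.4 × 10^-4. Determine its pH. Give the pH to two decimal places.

pH = 3.90

CH3CH(OH)COOH ⇌ CH3CH(OH)COO- + H+
Let x = [H+] at equilibrium. Ka = x²/(0.00024 − x).
x is not negligible relative to C₀; solve x² + 0.00014·x − 3.36e-08 = 0.
x = [−0.00014 + √(0.00014² + 1.34e-07)]/2 = 1.26 × 10^-4 M
pH = −log(1.26 × 10^-4) = 3.90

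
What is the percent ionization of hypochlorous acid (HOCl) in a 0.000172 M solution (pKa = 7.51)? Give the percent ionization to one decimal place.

HOCl ⇌ OCl- + H+; let x = [H+] at equilibrium.
Ka = 10^(−7.51) = 3.09 × 10^-8
x ≈ √(Ka·C₀) = √(3.09 × 10^-8 × 0.000172) = 2.31 × 10^-6 M
Fraction ionized = 2.31 × 10^-6 / 0.000172 = 0.0134 → 1.3%

1.3%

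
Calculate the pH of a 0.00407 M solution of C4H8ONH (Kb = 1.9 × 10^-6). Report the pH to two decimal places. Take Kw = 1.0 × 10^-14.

pH = 9.94

C4H8ONH + H2O ⇌ C4H8ONH2+ + OH-
From the ICE table, Kb = x²/(0.00407 − x) = 1.9 × 10^-6.
Since Kb ≪ C₀, x ≈ √(Kb·C₀) = 8.79 × 10^-5 M.
pOH = 4.06, so pH = 14.00 − pOH = 9.94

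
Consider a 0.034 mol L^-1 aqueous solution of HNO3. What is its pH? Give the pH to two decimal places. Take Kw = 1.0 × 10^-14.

pH = 1.47

HNO3 is a strong acid and dissociates completely, so [H+] = 0.034 M.
pH = -log(0.034) = 1.47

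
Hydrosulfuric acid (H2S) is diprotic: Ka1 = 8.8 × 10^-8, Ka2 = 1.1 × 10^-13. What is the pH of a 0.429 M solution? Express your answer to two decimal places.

pH = 3.71

Ka1 ≫ Ka2, so treat the first dissociation as the only significant source of H+.
Ka1 = x²/(0.429 − x) = 8.8 × 10^-8
x ≈ √(8.8 × 10^-8 × 0.429) = 1.94 × 10^-4 M
pH = −log(1.94 × 10^-4) = 3.71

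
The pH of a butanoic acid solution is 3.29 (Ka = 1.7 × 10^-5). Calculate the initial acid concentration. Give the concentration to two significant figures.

[H+] = 10^(-3.29) = 5.13 × 10^-4 M = x
Ka = x²/(C₀ − x) ⇒ C₀ = x + x²/Ka
C₀ = 5.13 × 10^-4 + (5.13 × 10^-4)²/(1.7 × 10^-5) = 1.60 × 10^-2 M

C₀ = 1.6 × 10^-2 M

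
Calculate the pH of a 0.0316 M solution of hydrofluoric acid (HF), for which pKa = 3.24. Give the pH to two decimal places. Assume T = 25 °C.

pH = 2.40

HF ⇌ F- + H+
Ka = 10^(−3.24) = 5.75 × 10^-4
Let x = [H+] at equilibrium. Ka = x²/(0.0316 − x).
Here C₀/Ka ≈ 55, so the small-x approximation fails. Use the quadratic:
x = [−0.000575 + √(0.000575² + 7.27e-05)]/2 = 3.98 × 10^-3 M
pH = −log[H+] = −log(3.98 × 10^-3) = 2.40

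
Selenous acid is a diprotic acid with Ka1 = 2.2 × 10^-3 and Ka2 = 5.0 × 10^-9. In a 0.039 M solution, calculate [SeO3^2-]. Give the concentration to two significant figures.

First ionization gives [H+] ≈ [HSeO3-] = 8.23 × 10^-3 M.
Second step: Ka2 = [H+][SeO3^2-]/[HSeO3-] ≈ [SeO3^2-] (since [H+] ≈ [HSeO3-]).
So [SeO3^2-] ≈ Ka2.

5.0 × 10^-9 M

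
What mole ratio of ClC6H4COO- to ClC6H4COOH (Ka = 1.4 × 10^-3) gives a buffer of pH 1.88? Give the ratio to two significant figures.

pKa = -log(1.4 × 10^-3) = 2.854
pH = pKa + log(r) ⇒ log(r) = 1.88 − 2.854 = -0.974
r = [ClC6H4COO-]/[ClC6H4COOH] = 10^(-0.974) = 0.106

ratio = 0.11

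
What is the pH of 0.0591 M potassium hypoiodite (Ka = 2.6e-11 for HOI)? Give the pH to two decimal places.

OI- is the conjugate base of the weak acid HOI.
Kb = Kw/Ka = 1.0×10^-14 / 2.6 × 10^-11 = 3.85 × 10^-4
From the ICE table, Kb = [OH-]²/(0.0591 − [OH-]) = 3.85 × 10^-4.
The 5% rule fails; solving [OH-]² + Kb·[OH-] − Kb·C₀ = 0 exactly:
[OH-] = (−Kb + √(Kb² + 4·Kb·C₀))/2 = 4.58 × 10^-3 M
pOH = −log(4.58 × 10^-3) = 2.34; pH = 14.00 − 2.34 = 11.66

pH = 11.66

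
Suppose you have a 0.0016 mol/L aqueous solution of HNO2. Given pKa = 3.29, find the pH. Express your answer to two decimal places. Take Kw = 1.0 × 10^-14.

HNO2 ⇌ NO2- + H+
Ka = 10^(−3.29) = 5.13 × 10^-4
Let x = [H+] at equilibrium. Ka = x²/(0.0016 − x).
Here C₀/Ka ≈ 3.12, so the small-x approximation fails. Use the quadratic:
x = (−Ka + √(Ka² + 4·Ka·C₀))/2 = 6.85 × 10^-4 M
pH = −log(6.85 × 10^-4) = 3.16

pH = 3.16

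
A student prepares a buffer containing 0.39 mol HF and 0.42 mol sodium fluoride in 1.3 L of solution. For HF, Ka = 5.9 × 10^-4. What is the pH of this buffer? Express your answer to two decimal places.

pKa = −log(5.9 × 10^-4) = 3.229
Henderson–Hasselbalch: pH = pKa + log([F-]/[HF]) = 3.229 + log(0.42/0.39)
pH = 3.229 + (+0.032) = 3.26

pH = 3.26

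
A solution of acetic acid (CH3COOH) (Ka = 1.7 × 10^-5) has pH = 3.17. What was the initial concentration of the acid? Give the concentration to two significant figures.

C₀ = 2.8 × 10^-2 M

[H+] = 10^(-3.17) = 6.76 × 10^-4 M = x
Ka = x²/(C₀ − x) ⇒ C₀ = x + x²/Ka
C₀ = 6.76 × 10^-4 + (6.76 × 10^-4)²/(1.7 × 10^-5) = 2.76 × 10^-2 M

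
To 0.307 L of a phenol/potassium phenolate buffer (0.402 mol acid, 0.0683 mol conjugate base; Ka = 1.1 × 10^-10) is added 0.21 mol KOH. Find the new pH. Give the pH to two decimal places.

After neutralization: n(C6H5OH) = 0.192 mol, n(C6H5O-) = 0.278 mol.
pKa = −log(1.1 × 10^-10) = 9.959
pH = pKa + log([A⁻]/[HA]) = 9.959 + log(0.278/0.192) = 9.959 +0.161

pH = 10.12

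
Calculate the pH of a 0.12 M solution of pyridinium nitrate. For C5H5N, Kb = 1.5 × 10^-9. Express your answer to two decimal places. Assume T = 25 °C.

C5H5NH+ is the conjugate acid of the weak base C5H5N.
Ka = Kw/Kb = 1.0×10^-14 / 1.5 × 10^-9 = 6.67 × 10^-6
Ka = x²/(0.12 − x) = 6.67 × 10^-6
Assume x ≪ 0.12: x ≈ √(6.67 × 10^-6 × 0.12) = 8.95 × 10^-4 M
(x/C₀ = 0.75% < 5%, so the approximation holds.)
pH = −log[H+] = −log(8.95 × 10^-4) = 3.05

pH = 3.05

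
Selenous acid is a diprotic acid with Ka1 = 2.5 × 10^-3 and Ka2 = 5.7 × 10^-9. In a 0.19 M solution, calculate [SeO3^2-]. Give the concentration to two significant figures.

5.7 × 10^-9 M

First ionization gives [H+] ≈ [HSeO3-] = 2.06 × 10^-2 M.
Second step: Ka2 = [H+][SeO3^2-]/[HSeO3-] ≈ [SeO3^2-] (since [H+] ≈ [HSeO3-]).
So [SeO3^2-] ≈ Ka2.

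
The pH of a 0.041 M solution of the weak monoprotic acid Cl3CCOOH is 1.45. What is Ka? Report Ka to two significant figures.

[H+] = 10^(-1.45) = 3.55 × 10^-2 M
At equilibrium [HA] = 0.041 − 3.55 × 10^-2 = 5.50 × 10^-3 M
Ka = [H+][A-]/[HA] = (3.55 × 10^-2)² / 5.50 × 10^-3 = 2.3 × 10^-1

Ka = 2.3 × 10^-1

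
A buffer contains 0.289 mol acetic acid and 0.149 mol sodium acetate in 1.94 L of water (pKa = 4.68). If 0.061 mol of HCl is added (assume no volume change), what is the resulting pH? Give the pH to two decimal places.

Added H+ converts CH3COO- to CH3COOH: CH3COOH → 0.35 mol, CH3COO- → 0.088 mol.
Henderson–Hasselbalch with mole ratio 0.088/0.35: pH = 4.68 + (-0.600)

pH = 4.08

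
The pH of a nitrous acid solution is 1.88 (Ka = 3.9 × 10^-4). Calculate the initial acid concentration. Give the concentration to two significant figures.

C₀ = 4.6 × 10^-1 M

[H+] = 10^(-1.88) = 1.32 × 10^-2 M = x
Ka = x²/(C₀ − x) ⇒ C₀ = x + x²/Ka
C₀ = 1.32 × 10^-2 + (1.32 × 10^-2)²/(3.9 × 10^-4) = 4.60 × 10^-1 M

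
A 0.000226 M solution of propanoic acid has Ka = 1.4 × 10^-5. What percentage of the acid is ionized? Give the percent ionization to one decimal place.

22.0%

CH3CH2COOH ⇌ CH3CH2COO- + H+; let x = [H+] at equilibrium.
Ka = x²/(C₀ − x); solving the quadratic gives x = 4.97 × 10^-5 M.
Fraction ionized = 4.97 × 10^-5 / 0.000226 = 0.2199 → 22.0%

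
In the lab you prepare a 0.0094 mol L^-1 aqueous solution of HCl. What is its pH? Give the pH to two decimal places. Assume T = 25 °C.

pH = 2.03

HCl is a strong acid and dissociates completely, so [H+] = 0.0094 M.
pH = -log(0.0094) = 2.03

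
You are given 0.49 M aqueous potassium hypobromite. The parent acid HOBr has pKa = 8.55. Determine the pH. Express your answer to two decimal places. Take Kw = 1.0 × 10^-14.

OBr- is the conjugate base of the weak acid HOBr.
Ka = 10^(−8.55) = 2.82 × 10^-9
Kb = Kw/Ka = 1.0×10^-14 / 2.82 × 10^-9 = 3.55 × 10^-6
From the ICE table, Kb = x²/(0.49 − x) = 3.55 × 10^-6.
Neglecting x in the denominator: x = √(3.55 × 10^-6 × 0.49) = 1.32 × 10^-3 M
Check: 0.27% ionized — well under 5%, approximation valid.
pOH = 2.88, so pH = 14.00 − pOH = 11.12

pH = 11.12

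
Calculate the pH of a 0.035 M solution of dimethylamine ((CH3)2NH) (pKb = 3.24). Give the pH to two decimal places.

(CH3)2NH + H2O ⇌ (CH3)2NH2+ + OH-
Kb = 10^(−3.24) = 5.75 × 10^-4
From the ICE table, Kb = [OH-]²/(0.035 − [OH-]) = 5.75 × 10^-4.
The 5% rule fails; solving [OH-]² + Kb·[OH-] − Kb·C₀ = 0 exactly:
[OH-] = [−0.000575 + √(0.000575² + 8.05e-05)]/2 = 4.21 × 10^-3 M
pOH = 2.38, so pH = 14.00 − pOH = 11.62

pH = 11.62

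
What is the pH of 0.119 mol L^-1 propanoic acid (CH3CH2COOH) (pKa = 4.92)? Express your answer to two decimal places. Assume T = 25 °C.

pH = 2.92

CH3CH2COOH ⇌ CH3CH2COO- + H+
Ka = 10^(−4.92) = 1.20 × 10^-5
From the ICE table, Ka = [H+]²/(0.119 − [H+]) = 1.20 × 10^-5.
Since Ka ≪ C₀, [H+] ≈ √(Ka·C₀) = 1.19 × 10^-3 M.
pH = −log[H+] = −log(1.19 × 10^-3) = 2.92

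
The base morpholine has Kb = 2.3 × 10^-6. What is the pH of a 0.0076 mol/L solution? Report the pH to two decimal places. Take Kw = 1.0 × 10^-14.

C4H8ONH + H2O ⇌ C4H8ONH2+ + OH-
Kb = [OH-]²/(0.0076 − [OH-]) = 2.3 × 10^-6
Assume [OH-] ≪ 0.0076: [OH-] ≈ √(2.3 × 10^-6 × 0.0076) = 1.32 × 10^-4 M
([OH-]/C₀ = 1.7% < 5%, so the approximation holds.)
pOH = 3.88, so pH = 14.00 − pOH = 10.12

pH = 10.12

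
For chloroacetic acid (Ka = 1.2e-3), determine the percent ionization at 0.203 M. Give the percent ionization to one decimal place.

ClCH2COOH ⇌ ClCH2COO- + H+; let x = [H+] at equilibrium.
Solve x² + 0.0012x − 0.000244 = 0 → x = 1.50 × 10^-2 M
% ionization = x/C₀ × 100% = 1.50 × 10^-2/0.203 × 100% = 7.4%

7.4%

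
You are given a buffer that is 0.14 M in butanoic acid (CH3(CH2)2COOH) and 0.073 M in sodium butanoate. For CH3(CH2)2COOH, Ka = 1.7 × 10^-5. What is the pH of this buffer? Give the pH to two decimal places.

pH = 4.49

pKa = −log(1.7 × 10^-5) = 4.770
Henderson–Hasselbalch: pH = pKa + log([CH3(CH2)2COO-]/[CH3(CH2)2COOH]) = 4.770 + log(0.073/0.14)
pH = 4.770 + (-0.283) = 4.49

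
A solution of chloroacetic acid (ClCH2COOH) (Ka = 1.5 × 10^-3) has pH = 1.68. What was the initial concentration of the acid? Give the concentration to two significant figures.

C₀ = 3.1 × 10^-1 M

[H+] = 10^(-1.68) = 2.09 × 10^-2 M = x
Ka = x²/(C₀ − x) ⇒ C₀ = x + x²/Ka
C₀ = 2.09 × 10^-2 + (2.09 × 10^-2)²/(1.5 × 10^-3) = 3.12 × 10^-1 M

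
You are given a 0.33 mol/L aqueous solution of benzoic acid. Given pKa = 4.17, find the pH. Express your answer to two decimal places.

pH = 2.33

C6H5COOH ⇌ C6H5COO- + H+
Ka = 10^(−4.17) = 6.76 × 10^-5
From the ICE table, Ka = [H+]²/(0.33 − [H+]) = 6.76 × 10^-5.
Neglecting [H+] in the denominator: [H+] = √(6.76 × 10^-5 × 0.33) = 4.72 × 10^-3 M
([H+]/C₀ = 1.4% < 5%, so the approximation holds.)
pH = −log[H+] = −log(4.72 × 10^-3) = 2.33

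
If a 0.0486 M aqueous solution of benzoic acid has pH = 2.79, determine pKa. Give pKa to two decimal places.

[H+] = 10^(-2.79) = 1.62 × 10^-3 M
At equilibrium [HA] = 0.0486 − 1.62 × 10^-3 = 4.70 × 10^-2 M
Ka = [H+][A-]/[HA] = (1.62 × 10^-3)² / 4.70 × 10^-2 = 5.58 × 10^-5
pKa = -log(5.58 × 10^-5) = 4.25

pKa = 4.25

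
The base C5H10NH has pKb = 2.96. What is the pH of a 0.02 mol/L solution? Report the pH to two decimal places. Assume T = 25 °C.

pH = 11.62

C5H10NH + H2O ⇌ C5H10NH2+ + OH-
Kb = 10^(−2.96) = 1.10 × 10^-3
From the ICE table, Kb = [OH-]²/(0.02 − [OH-]) = 1.10 × 10^-3.
The 5% rule fails; solving [OH-]² + Kb·[OH-] − Kb·C₀ = 0 exactly:
[OH-] = [−0.0011 + √(0.0011² + 8.8e-05)]/2 = 4.17 × 10^-3 M
pOH = 2.38, so pH = 14.00 − pOH = 11.62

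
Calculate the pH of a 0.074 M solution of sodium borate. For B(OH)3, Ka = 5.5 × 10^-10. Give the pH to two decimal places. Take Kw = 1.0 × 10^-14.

B(OH)4- is the conjugate base of the weak acid B(OH)3.
Kb = Kw/Ka = 1.0×10^-14 / 5.5 × 10^-10 = 1.82 × 10^-5
From the ICE table, Kb = x²/(0.074 − x) = 1.82 × 10^-5.
Assume x ≪ 0.074: x ≈ √(1.82 × 10^-5 × 0.074) = 1.16 × 10^-3 M
Check: 1.6% ionized — well under 5%, approximation valid.
pOH = 2.94, so pH = 14.00 − pOH = 11.06

pH = 11.06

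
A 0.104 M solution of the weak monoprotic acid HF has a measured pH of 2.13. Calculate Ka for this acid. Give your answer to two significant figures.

[H+] = 10^(-2.13) = 7.41 × 10^-3 M
At equilibrium [HA] = 0.104 − 7.41 × 10^-3 = 9.66 × 10^-2 M
Ka = [H+][A-]/[HA] = (7.41 × 10^-3)² / 9.66 × 10^-2 = 5.7 × 10^-4

Ka = 5.7 × 10^-4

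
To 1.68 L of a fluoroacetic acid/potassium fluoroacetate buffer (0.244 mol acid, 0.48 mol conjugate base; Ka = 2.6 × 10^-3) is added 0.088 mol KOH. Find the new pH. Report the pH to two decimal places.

After neutralization: n(FCH2COOH) = 0.156 mol, n(FCH2COO-) = 0.568 mol.
pKa = −log(2.6 × 10^-3) = 2.585
pH = pKa + log(n_FCH2COO-/n_FCH2COOH) = 2.585 + log(0.568/0.156) = 2.585 + (+0.561)

pH = 3.15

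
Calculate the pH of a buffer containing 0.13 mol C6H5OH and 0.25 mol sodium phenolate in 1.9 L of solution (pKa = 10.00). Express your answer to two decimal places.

Using pH = pKa + log([base]/[acid]) with [base]/[acid] = 0.25/0.13:
pH = 10.00 + (+0.284) = 10.28

pH = 10.28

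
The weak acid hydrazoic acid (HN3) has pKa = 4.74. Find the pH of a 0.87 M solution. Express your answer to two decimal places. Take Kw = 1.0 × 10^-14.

HN3 ⇌ N3- + H+
Ka = 10^(−4.74) = 1.82 × 10^-5
Let x = [H+] at equilibrium. Ka = x²/(0.87 − x).
Assume x ≪ 0.87: x ≈ √(1.82 × 10^-5 × 0.87) = 3.98 × 10^-3 M
(x/C₀ = 0.46% < 5%, so the approximation holds.)
pH = −log(3.98 × 10^-3) = 2.40

pH = 2.40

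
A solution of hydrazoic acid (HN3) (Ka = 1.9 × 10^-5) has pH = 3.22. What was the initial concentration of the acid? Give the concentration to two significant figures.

[H+] = 10^(-3.22) = 6.03 × 10^-4 M = x
Ka = x²/(C₀ − x) ⇒ C₀ = x + x²/Ka
C₀ = 6.03 × 10^-4 + (6.03 × 10^-4)²/(1.9 × 10^-5) = 1.97 × 10^-2 M

C₀ = 2.0 × 10^-2 M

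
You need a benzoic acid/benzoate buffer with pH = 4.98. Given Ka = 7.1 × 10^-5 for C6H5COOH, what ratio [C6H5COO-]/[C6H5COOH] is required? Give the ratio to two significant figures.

pKa = -log(7.1 × 10^-5) = 4.149
pH = pKa + log(r) ⇒ log(r) = 4.98 − 4.149 = +0.831
r = [C6H5COO-]/[C6H5COOH] = 10^(+0.831) = 6.78

ratio = 6.8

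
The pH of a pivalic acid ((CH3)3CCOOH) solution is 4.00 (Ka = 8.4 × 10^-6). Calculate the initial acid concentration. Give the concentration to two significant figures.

C₀ = 1.3 × 10^-3 M

[H+] = 10^(-4.00) = 1.00 × 10^-4 M = x
Ka = x²/(C₀ − x) ⇒ C₀ = x + x²/Ka
C₀ = 1.00 × 10^-4 + (1.00 × 10^-4)²/(8.4 × 10^-6) = 1.29 × 10^-3 M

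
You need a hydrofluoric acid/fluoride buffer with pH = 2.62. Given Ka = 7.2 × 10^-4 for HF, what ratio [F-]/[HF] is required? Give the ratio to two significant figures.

pKa = -log(7.2 × 10^-4) = 3.143
pH = pKa + log(r) ⇒ log(r) = 2.62 − 3.143 = -0.523
r = [F-]/[HF] = 10^(-0.523) = 0.3

ratio = 0.30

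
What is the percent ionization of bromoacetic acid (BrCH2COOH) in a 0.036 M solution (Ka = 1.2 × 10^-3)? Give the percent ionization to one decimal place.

BrCH2COOH ⇌ BrCH2COO- + H+; let x = [H+] at equilibrium.
Solve x² + 0.0012x − 4.32e-05 = 0 → x = 6.00 × 10^-3 M
Fraction ionized = 6.00 × 10^-3 / 0.036 = 0.1667 → 16.7%

16.7%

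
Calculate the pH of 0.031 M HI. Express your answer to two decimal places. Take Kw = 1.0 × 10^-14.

pH = 1.51

HI is a strong acid and dissociates completely, so [H+] = 0.031 M.
pH = -log(0.031) = 1.51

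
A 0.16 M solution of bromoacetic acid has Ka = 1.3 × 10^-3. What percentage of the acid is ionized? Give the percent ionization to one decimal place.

BrCH2COOH ⇌ BrCH2COO- + H+; let x = [H+] at equilibrium.
Solve x² + 0.0013x − 0.000208 = 0 → x = 1.38 × 10^-2 M
% ionization = x/C₀ × 100% = 1.38 × 10^-2/0.16 × 100% = 8.6%

8.6%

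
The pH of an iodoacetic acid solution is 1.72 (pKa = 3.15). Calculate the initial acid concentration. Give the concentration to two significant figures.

[H+] = 10^(-1.72) = 1.91 × 10^-2 M = x
Ka = 10^(−3.15) = 7.08 × 10^-4
Ka = x²/(C₀ − x) ⇒ C₀ = x + x²/Ka
C₀ = 1.91 × 10^-2 + (1.91 × 10^-2)²/(7.08 × 10^-4) = 5.34 × 10^-1 M

C₀ = 5.3 × 10^-1 M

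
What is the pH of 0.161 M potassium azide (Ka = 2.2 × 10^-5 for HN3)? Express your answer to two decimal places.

N3- is the conjugate base of the weak acid HN3.
Kb = Kw/Ka = 1.0×10^-14 / 2.2 × 10^-5 = 4.55 × 10^-10
Kb = [OH-]²/(0.161 − [OH-]) = 4.55 × 10^-10
Assume [OH-] ≪ 0.161: [OH-] ≈ √(4.55 × 10^-10 × 0.161) = 8.56 × 10^-6 M
Check: 0.0053% ionized — well under 5%, approximation valid.
pOH = −log(8.56 × 10^-6) = 5.07; pH = 14.00 − 5.07 = 8.93

pH = 8.93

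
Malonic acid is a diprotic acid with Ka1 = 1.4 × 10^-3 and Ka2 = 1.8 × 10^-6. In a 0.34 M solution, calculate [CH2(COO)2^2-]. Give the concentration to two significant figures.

First ionization gives [H+] ≈ [CH2(COOH)COO-] = 2.11 × 10^-2 M.
Second step: Ka2 = [H+][CH2(COO)2^2-]/[CH2(COOH)COO-] ≈ [CH2(COO)2^2-] (since [H+] ≈ [CH2(COOH)COO-]).
So [CH2(COO)2^2-] ≈ Ka2.

1.8 × 10^-6 M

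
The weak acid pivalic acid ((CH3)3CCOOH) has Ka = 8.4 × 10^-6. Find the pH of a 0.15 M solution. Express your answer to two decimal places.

(CH3)3CCOOH ⇌ (CH3)3CCOO- + H+
From the ICE table, Ka = x²/(0.15 − x) = 8.4 × 10^-6.
Neglecting x in the denominator: x = √(8.4 × 10^-6 × 0.15) = 1.12 × 10^-3 M
pH = −log(1.12 × 10^-3) = 2.95

pH = 2.95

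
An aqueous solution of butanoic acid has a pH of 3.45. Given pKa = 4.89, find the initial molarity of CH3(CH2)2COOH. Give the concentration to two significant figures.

[H+] = 10^(-3.45) = 3.55 × 10^-4 M = x
Ka = 10^(−4.89) = 1.29 × 10^-5
Ka = x²/(C₀ − x) ⇒ C₀ = x + x²/Ka
C₀ = 3.55 × 10^-4 + (3.55 × 10^-4)²/(1.29 × 10^-5) = 1.01 × 10^-2 M

C₀ = 1.0 × 10^-2 M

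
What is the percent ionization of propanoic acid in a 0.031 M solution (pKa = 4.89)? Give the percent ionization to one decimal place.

CH3CH2COOH ⇌ CH3CH2COO- + H+; let x = [H+] at equilibrium.
Ka = 10^(−4.89) = 1.29 × 10^-5
x ≈ √(Ka·C₀) = √(1.29 × 10^-5 × 0.031) = 6.32 × 10^-4 M
Fraction ionized = 6.32 × 10^-4 / 0.031 = 0.0204 → 2.0%

2.0%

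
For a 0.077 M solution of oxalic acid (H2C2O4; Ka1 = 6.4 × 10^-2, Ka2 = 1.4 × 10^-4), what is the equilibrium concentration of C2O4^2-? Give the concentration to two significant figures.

1.4 × 10^-4 M

First ionization gives [H+] ≈ [HC2O4-] = 4.51 × 10^-2 M.
Second step: Ka2 = [H+][C2O4^2-]/[HC2O4-] ≈ [C2O4^2-] (since [H+] ≈ [HC2O4-]).
So [C2O4^2-] ≈ Ka2.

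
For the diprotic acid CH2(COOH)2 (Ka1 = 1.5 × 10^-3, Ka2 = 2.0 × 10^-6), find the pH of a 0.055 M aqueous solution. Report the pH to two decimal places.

pH = 2.08

Ka1 ≫ Ka2, so treat the first dissociation as the only significant source of H+.
Ka1 = x²/(0.055 − x) = 1.5 × 10^-3
Solving the quadratic: x = (−Ka1 + √(Ka1² + 4·Ka1·C₀))/2 = 8.36 × 10^-3 M
pH = −log(8.36 × 10^-3) = 2.08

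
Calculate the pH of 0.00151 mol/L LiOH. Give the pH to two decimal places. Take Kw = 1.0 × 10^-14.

pH = 11.18

LiOH is a strong base; [OH-] = 0.00151 M.
pOH = -log(0.00151) = 2.82
pH = 14.00 - 2.82 = 11.18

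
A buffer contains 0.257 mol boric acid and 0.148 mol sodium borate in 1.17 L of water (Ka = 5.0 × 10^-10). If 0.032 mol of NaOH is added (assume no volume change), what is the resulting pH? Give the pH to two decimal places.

pH = 9.20

OH- converts B(OH)3 to B(OH)4-: B(OH)3 → 0.225 mol, B(OH)4- → 0.18 mol.
pKa = −log(5.0 × 10^-10) = 9.301
pH = pKa + log([A⁻]/[HA]) = 9.301 + log(0.18/0.225) = 9.301 -0.097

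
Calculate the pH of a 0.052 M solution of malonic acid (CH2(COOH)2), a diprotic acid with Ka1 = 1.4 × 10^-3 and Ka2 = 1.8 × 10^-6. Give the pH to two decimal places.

pH = 2.10

Ka1 ≫ Ka2, so treat the first dissociation as the only significant source of H+.
Ka1 = x²/(0.052 − x) = 1.4 × 10^-3
Solving the quadratic: x = (−Ka1 + √(Ka1² + 4·Ka1·C₀))/2 = 7.86 × 10^-3 M
pH = −log(7.86 × 10^-3) = 2.10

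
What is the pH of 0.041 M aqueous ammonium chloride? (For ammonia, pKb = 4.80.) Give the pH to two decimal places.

pH = 5.29

NH4+ is the conjugate acid of the weak base NH3.
Kb = 10^(−4.80) = 1.58 × 10^-5
Ka = Kw/Kb = 1.0×10^-14 / 1.58 × 10^-5 = 6.33 × 10^-10
Ka = [H+]²/(0.041 − [H+]) = 6.33 × 10^-10
Since Ka ≪ C₀, [H+] ≈ √(Ka·C₀) = 5.09 × 10^-6 M.
pH = −log[H+] = −log(5.09 × 10^-6) = 5.29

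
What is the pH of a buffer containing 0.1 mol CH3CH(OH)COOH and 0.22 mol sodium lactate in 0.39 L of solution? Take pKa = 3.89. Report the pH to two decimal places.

pH = 4.23

Henderson–Hasselbalch: pH = pKa + log([CH3CH(OH)COO-]/[CH3CH(OH)COOH]) = 3.89 + log(0.22/0.1)
pH = 3.89 + (+0.342) = 4.23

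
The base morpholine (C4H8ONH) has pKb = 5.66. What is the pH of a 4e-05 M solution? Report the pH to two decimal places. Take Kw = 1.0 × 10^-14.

pH = 8.92

C4H8ONH + H2O ⇌ C4H8ONH2+ + OH-
Kb = 10^(−5.66) = 2.19 × 10^-6
Let x = [OH-] at equilibrium. Kb = x²/(4e-05 − x).
Here C₀/Kb ≈ 18.3, so the small-x approximation fails. Use the quadratic:
x = [−2.19e-06 + √(2.19e-06² + 3.5e-10)]/2 = 8.33 × 10^-6 M
pOH = 5.08, so pH = 14.00 − pOH = 8.92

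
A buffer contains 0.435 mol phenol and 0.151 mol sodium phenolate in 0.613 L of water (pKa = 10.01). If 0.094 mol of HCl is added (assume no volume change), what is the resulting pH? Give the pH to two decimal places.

pH = 9.04

After neutralization: n(C6H5OH) = 0.529 mol, n(C6H5O-) = 0.057 mol.
pH = pKa + log(n_C6H5O-/n_C6H5OH) = 10.01 + log(0.057/0.529) = 10.01 + (-0.968)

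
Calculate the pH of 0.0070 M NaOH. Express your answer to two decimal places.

pH = 11.85

NaOH is a strong base; [OH-] = 0.007 M.
pOH = -log(0.007) = 2.15
pH = 14.00 - 2.15 = 11.85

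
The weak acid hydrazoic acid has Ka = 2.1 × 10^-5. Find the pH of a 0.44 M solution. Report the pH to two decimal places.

HN3 ⇌ N3- + H+
From the ICE table, Ka = x²/(0.44 − x) = 2.1 × 10^-5.
Assume x ≪ 0.44: x ≈ √(2.1 × 10^-5 × 0.44) = 3.04 × 10^-3 M
Check: 0.69% ionized — well under 5%, approximation valid.
pH = −log(3.04 × 10^-3) = 2.52

pH = 2.52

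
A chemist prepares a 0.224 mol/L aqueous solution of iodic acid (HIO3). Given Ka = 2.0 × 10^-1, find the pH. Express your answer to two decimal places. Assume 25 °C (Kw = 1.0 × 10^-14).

HIO3 ⇌ IO3- + H+
Ka = [H+]²/(0.224 − [H+]) = 2.0 × 10^-1
[H+] is not negligible relative to C₀; solve [H+]² + 0.2·[H+] − 0.0448 = 0.
[H+] = [−0.2 + √(0.2² + 0.179)]/2 = 1.34 × 10^-1 M
pH = −log[H+] = −log(1.34 × 10^-1) = 0.87

pH = 0.87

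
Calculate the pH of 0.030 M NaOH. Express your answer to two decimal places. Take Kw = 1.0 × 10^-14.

pH = 12.48

NaOH is a strong base; [OH-] = 0.03 M.
pOH = -log(0.03) = 1.52
pH = 14.00 - 1.52 = 12.48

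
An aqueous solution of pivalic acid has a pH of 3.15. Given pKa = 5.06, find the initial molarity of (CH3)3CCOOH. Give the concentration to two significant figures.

[H+] = 10^(-3.15) = 7.08 × 10^-4 M = x
Ka = 10^(−5.06) = 8.71 × 10^-6
Ka = x²/(C₀ − x) ⇒ C₀ = x + x²/Ka
C₀ = 7.08 × 10^-4 + (7.08 × 10^-4)²/(8.71 × 10^-6) = 5.83 × 10^-2 M

C₀ = 5.8 × 10^-2 M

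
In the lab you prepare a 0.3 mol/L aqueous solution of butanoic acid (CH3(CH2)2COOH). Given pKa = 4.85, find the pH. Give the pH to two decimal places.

pH = 2.69

CH3(CH2)2COOH ⇌ CH3(CH2)2COO- + H+
Ka = 10^(−4.85) = 1.41 × 10^-5
From the ICE table, Ka = x²/(0.3 − x) = 1.41 × 10^-5.
Assume x ≪ 0.3: x ≈ √(1.41 × 10^-5 × 0.3) = 2.06 × 10^-3 M
(x/C₀ = 0.69% < 5%, so the approximation holds.)
pH = −log[H+] = −log(2.06 × 10^-3) = 2.69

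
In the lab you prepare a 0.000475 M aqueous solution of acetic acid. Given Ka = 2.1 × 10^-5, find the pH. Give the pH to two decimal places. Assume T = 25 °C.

pH = 4.05

CH3COOH ⇌ CH3COO- + H+
Ka = [H+]²/(0.000475 − [H+]) = 2.1 × 10^-5
The 5% rule fails; solving [H+]² + Ka·[H+] − Ka·C₀ = 0 exactly:
[H+] = (−Ka + √(Ka² + 4·Ka·C₀))/2 = 8.99 × 10^-5 M
pH = −log(8.99 × 10^-5) = 4.05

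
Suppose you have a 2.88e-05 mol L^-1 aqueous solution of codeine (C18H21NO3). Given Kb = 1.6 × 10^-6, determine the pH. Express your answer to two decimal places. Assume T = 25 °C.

pH = 8.78

C18H21NO3 + H2O ⇌ C18H22NO3+ + OH-
Kb = [OH-]²/(2.88e-05 − [OH-]) = 1.6 × 10^-6
Here C₀/Kb ≈ 18, so the small-[OH-] approximation fails. Use the quadratic:
[OH-] = (−Kb + √(Kb² + 4·Kb·C₀))/2 = 6.04 × 10^-6 M
pOH = 5.22, so pH = 14.00 − pOH = 8.78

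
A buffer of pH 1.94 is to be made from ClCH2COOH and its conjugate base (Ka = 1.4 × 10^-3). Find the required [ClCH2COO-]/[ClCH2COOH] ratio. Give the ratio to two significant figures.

pKa = -log(1.4 × 10^-3) = 2.854
pH = pKa + log(r) ⇒ log(r) = 1.94 − 2.854 = -0.914
r = [ClCH2COO-]/[ClCH2COOH] = 10^(-0.914) = 0.122

ratio = 0.12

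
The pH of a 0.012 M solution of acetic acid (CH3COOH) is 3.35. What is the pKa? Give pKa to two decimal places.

[H+] = 10^(-3.35) = 4.47 × 10^-4 M
At equilibrium [HA] = 0.012 − 4.47 × 10^-4 = 1.16 × 10^-2 M
Ka = [H+][A-]/[HA] = (4.47 × 10^-4)² / 1.16 × 10^-2 = 1.72 × 10^-5
pKa = -log(1.72 × 10^-5) = 4.76

pKa = 4.76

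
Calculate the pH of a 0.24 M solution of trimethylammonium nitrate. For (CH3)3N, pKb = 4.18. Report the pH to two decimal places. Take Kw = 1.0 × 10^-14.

(CH3)3NH+ is the conjugate acid of the weak base (CH3)3N.
Kb = 10^(−4.18) = 6.61 × 10^-5
Ka = Kw/Kb = 1.0×10^-14 / 6.61 × 10^-5 = 1.51 × 10^-10
From the ICE table, Ka = x²/(0.24 − x) = 1.51 × 10^-10.
Since Ka ≪ C₀, x ≈ √(Ka·C₀) = 6.02 × 10^-6 M.
pH = −log[H+] = −log(6.02 × 10^-6) = 5.22

pH = 5.22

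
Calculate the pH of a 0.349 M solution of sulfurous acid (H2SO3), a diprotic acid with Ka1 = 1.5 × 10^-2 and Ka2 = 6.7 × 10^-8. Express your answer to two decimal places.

Ka1 ≫ Ka2, so treat the first dissociation as the only significant source of H+.
Ka1 = x²/(0.349 − x) = 1.5 × 10^-2
Solving the quadratic: x = (−Ka1 + √(Ka1² + 4·Ka1·C₀))/2 = 6.52 × 10^-2 M
pH = −log(6.52 × 10^-2) = 1.19

pH = 1.19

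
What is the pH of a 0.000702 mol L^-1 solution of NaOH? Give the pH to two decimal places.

NaOH is a strong base; [OH-] = 0.000702 M.
pOH = -log(0.000702) = 3.15
pH = 14.00 - 3.15 = 10.85

pH = 10.85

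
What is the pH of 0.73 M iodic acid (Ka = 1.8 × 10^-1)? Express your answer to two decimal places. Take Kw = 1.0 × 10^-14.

pH = 0.55

HIO3 ⇌ IO3- + H+
Ka = [H+]²/(0.73 − [H+]) = 1.8 × 10^-1
[H+] is not negligible relative to C₀; solve [H+]² + 0.18·[H+] − 0.131 = 0.
[H+] = [−0.18 + √(0.18² + 0.526)]/2 = 2.83 × 10^-1 M
pH = −log(2.83 × 10^-1) = 0.55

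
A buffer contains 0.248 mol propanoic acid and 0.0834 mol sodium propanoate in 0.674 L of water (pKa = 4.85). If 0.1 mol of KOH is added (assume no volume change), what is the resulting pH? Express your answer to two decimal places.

After neutralization: n(CH3CH2COOH) = 0.148 mol, n(CH3CH2COO-) = 0.183 mol.
pH = pKa + log([A⁻]/[HA]) = 4.85 + log(0.183/0.148) = 4.85 +0.092

pH = 4.94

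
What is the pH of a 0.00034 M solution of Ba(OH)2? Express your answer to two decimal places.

pH = 10.83

Ba(OH)2 is a strong base (each formula unit releases 2 OH-); [OH-] = 0.00068 M.
pOH = -log(0.00068) = 3.17
pH = 14.00 - 3.17 = 10.83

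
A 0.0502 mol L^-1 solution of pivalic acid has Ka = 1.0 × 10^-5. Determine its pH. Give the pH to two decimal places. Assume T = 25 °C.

pH = 3.15

(CH3)3CCOOH ⇌ (CH3)3CCOO- + H+
Ka = x²/(0.0502 − x) = 1.0 × 10^-5
Assume x ≪ 0.0502: x ≈ √(1.0 × 10^-5 × 0.0502) = 7.09 × 10^-4 M
Check: 1.4% ionized — well under 5%, approximation valid.
pH = −log(7.09 × 10^-4) = 3.15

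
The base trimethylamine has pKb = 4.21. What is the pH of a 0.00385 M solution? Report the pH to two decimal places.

pH = 10.66

(CH3)3N + H2O ⇌ (CH3)3NH+ + OH-
Kb = 10^(−4.21) = 6.17 × 10^-5
Kb = [OH-]²/(0.00385 − [OH-]) = 6.17 × 10^-5
The 5% rule fails; solving [OH-]² + Kb·[OH-] − Kb·C₀ = 0 exactly:
[OH-] = [−6.17e-05 + √(6.17e-05² + 9.5e-07)]/2 = 4.58 × 10^-4 M
pOH = −log(4.58 × 10^-4) = 3.34; pH = 14.00 − 3.34 = 10.66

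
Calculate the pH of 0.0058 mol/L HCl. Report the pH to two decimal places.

pH = 2.24

HCl is a strong acid and dissociates completely, so [H+] = 0.0058 M.
pH = -log(0.0058) = 2.24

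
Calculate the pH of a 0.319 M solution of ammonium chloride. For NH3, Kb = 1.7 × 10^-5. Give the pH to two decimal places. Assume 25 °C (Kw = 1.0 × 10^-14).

pH = 4.86

NH4+ is the conjugate acid of the weak base NH3.
Ka = Kw/Kb = 1.0×10^-14 / 1.7 × 10^-5 = 5.88 × 10^-10
Ka = [H+]²/(0.319 − [H+]) = 5.88 × 10^-10
Since Ka ≪ C₀, [H+] ≈ √(Ka·C₀) = 1.37 × 10^-5 M.
pH = −log[H+] = −log(1.37 × 10^-5) = 4.86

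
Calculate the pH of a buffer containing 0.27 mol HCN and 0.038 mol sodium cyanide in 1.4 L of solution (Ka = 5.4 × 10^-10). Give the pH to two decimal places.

pKa = −log(5.4 × 10^-10) = 9.268
Henderson–Hasselbalch: pH = pKa + log([CN-]/[HCN]) = 9.268 + log(0.038/0.27)
pH = 9.268 + (-0.852) = 8.42

pH = 8.42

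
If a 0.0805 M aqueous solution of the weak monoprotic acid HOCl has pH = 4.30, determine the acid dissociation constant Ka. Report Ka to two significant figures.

Ka = 3.1 × 10^-8

[H+] = 10^(-4.30) = 5.01 × 10^-5 M
At equilibrium [HA] = 0.0805 − 5.01 × 10^-5 = 8.04 × 10^-2 M
Ka = [H+][A-]/[HA] = (5.01 × 10^-5)² / 8.04 × 10^-2 = 3.1 × 10^-8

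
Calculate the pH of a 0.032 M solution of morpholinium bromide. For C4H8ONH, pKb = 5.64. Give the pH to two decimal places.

pH = 4.93

C4H8ONH2+ is the conjugate acid of the weak base C4H8ONH.
Kb = 10^(−5.64) = 2.29 × 10^-6
Ka = Kw/Kb = 1.0×10^-14 / 2.29 × 10^-6 = 4.37 × 10^-9
From the ICE table, Ka = x²/(0.032 − x) = 4.37 × 10^-9.
Assume x ≪ 0.032: x ≈ √(4.37 × 10^-9 × 0.032) = 1.18 × 10^-5 M
pH = −log(1.18 × 10^-5) = 4.93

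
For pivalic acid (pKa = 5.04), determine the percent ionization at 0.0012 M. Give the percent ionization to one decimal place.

8.3%

(CH3)3CCOOH ⇌ (CH3)3CCOO- + H+; let x = [H+] at equilibrium.
Ka = 10^(−5.04) = 9.12 × 10^-6
Solve x² + 9.12e-06x − 1.09e-08 = 0 → x = 1.00 × 10^-4 M
% ionization = x/C₀ × 100% = 1.00 × 10^-4/0.0012 × 100% = 8.3%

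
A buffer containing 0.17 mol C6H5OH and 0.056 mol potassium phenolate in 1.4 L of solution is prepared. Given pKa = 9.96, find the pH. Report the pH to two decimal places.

Using pH = pKa + log([base]/[acid]) with [base]/[acid] = 0.056/0.17:
pH = 9.96 + (-0.482) = 9.48

pH = 9.48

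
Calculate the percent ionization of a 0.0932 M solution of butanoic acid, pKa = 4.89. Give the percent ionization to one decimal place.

1.2%

CH3(CH2)2COOH ⇌ CH3(CH2)2COO- + H+; let x = [H+] at equilibrium.
Ka = 10^(−4.89) = 1.29 × 10^-5
x ≈ √(Ka·C₀) = √(1.29 × 10^-5 × 0.0932) = 1.10 × 10^-3 M
Fraction ionized = 1.10 × 10^-3 / 0.0932 = 0.0118 → 1.2%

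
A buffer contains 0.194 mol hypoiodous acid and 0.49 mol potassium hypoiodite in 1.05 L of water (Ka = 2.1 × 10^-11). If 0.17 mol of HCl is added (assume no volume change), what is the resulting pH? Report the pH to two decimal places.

pH = 10.62

After neutralization: n(HOI) = 0.364 mol, n(OI-) = 0.32 mol.
pKa = −log(2.1 × 10^-11) = 10.678
Henderson–Hasselbalch with mole ratio 0.32/0.364: pH = 10.678 + (-0.056)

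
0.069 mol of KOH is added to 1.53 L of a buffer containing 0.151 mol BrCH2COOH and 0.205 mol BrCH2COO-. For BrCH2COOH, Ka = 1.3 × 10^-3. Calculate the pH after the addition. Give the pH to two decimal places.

After neutralization: n(BrCH2COOH) = 0.082 mol, n(BrCH2COO-) = 0.274 mol.
pKa = −log(1.3 × 10^-3) = 2.886
pH = pKa + log([A⁻]/[HA]) = 2.886 + log(0.274/0.082) = 2.886 +0.524

pH = 3.41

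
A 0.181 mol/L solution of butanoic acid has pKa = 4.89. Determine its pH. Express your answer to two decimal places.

CH3(CH2)2COOH ⇌ CH3(CH2)2COO- + H+
Ka = 10^(−4.89) = 1.29 × 10^-5
From the ICE table, Ka = [H+]²/(0.181 − [H+]) = 1.29 × 10^-5.
Since Ka ≪ C₀, [H+] ≈ √(Ka·C₀) = 1.53 × 10^-3 M.
pH = −log(1.53 × 10^-3) = 2.82

pH = 2.82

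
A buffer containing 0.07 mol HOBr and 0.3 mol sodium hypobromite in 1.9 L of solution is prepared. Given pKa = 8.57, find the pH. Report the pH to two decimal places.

Henderson–Hasselbalch: pH = pKa + log([OBr-]/[HOBr]) = 8.57 + log(0.3/0.07)
pH = 8.57 + (+0.632) = 9.20

pH = 9.20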